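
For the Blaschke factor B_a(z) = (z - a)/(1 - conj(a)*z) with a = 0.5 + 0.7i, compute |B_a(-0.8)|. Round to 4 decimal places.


Step 1: Numerator z0 - a = -0.8 - (0.5 + 0.7i) = -1.3 - 0.7i
Step 2: Denominator 1 - conj(a)*z0 = 1 - (0.5 - 0.7i)*(-0.8) = 1.4 - 0.56i
Step 3: |z0 - a|^2 = (-1.3)^2 + (-0.7)^2 = 2.18; |1 - conj(a)*z0|^2 = 1.4^2 + (-0.56)^2 = 2.2736
Step 4: |B_a(-0.8)| = sqrt(2.18 / 2.2736) = sqrt(0.958832)
Step 5: = 0.9792

0.9792


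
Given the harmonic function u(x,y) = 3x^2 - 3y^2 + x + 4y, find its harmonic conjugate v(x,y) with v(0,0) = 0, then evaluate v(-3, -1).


Step 1: v_x = -u_y = 6y - 4
Step 2: v_y = u_x = 6x + 1
Step 3: v = 6xy - 4x + y + C
Step 4: v(0,0) = 0 => C = 0
Step 5: v(-3, -1) = 29

29


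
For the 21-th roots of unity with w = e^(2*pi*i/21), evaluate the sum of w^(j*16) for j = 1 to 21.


Step 1: The sum sum_{j=1}^{n} w^(k*j) equals n if n | k, else 0.
Step 2: Here n = 21, k = 16
Step 3: Does n divide k? 21 | 16 -> False
Step 4: Sum = 0

0


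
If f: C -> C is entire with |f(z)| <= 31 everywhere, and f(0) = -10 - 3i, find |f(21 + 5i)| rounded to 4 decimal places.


Step 1: By Liouville's theorem, a bounded entire function is constant.
Step 2: f(z) = f(0) = -10 - 3i for all z.
Step 3: |f(w)| = |-10 - 3i| = sqrt(100 + 9)
Step 4: = 10.4403

10.4403


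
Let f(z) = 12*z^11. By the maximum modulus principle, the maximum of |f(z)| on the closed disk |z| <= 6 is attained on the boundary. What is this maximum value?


Step 1: On |z| = 6, |f(z)| = 12 * |z|^11 = 12 * 6^11
Step 2: By maximum modulus principle, maximum is on boundary.
Step 3: Maximum = 12 * 362797056 = 4353564672

4353564672


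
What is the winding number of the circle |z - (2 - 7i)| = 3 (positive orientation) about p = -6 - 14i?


Step 1: Center c = (2, -7), radius = 3
Step 2: |p - c|^2 = (-8)^2 + (-7)^2 = 113
Step 3: r^2 = 9
Step 4: |p-c| > r so winding number = 0

0


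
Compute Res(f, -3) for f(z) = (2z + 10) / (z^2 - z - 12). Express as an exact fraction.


Step 1: Q(z) = z^2 - z - 12 = (z + 3)(z - 4)
Step 2: Q'(z) = 2z - 1
Step 3: Q'(-3) = -7, P(-3) = 4
Step 4: Res = P(-3)/Q'(-3) = 4/(-7) = -4/7

-4/7


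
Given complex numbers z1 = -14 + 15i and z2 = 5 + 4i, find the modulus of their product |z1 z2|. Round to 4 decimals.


Step 1: |z1| = sqrt((-14)^2 + 15^2) = sqrt(421)
Step 2: |z2| = sqrt(5^2 + 4^2) = sqrt(41)
Step 3: |z1*z2| = |z1|*|z2| = sqrt(421) * sqrt(41) = sqrt(421 * 41) = sqrt(17261)
Step 4: = 131.3811

131.3811


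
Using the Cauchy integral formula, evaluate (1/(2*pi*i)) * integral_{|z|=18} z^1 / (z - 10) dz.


Step 1: f(z) = z^1, a = 10 is inside |z| = 18
Step 2: By Cauchy integral formula: (1/(2pi*i)) * integral = f(a)
Step 3: f(10) = 10^1 = 10

10


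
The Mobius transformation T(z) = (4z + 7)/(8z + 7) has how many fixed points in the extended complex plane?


Step 1: Fixed points satisfy T(z) = z
Step 2: 8z^2 + 3z - 7 = 0
Step 3: Discriminant = 3^2 - 4*8*(-7) = 233
Step 4: Number of fixed points = 2

2


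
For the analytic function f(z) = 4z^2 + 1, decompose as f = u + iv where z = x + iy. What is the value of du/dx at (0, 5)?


Step 1: f(z) = 4(x+iy)^2 + 1
Step 2: u = 4(x^2 - y^2) + 1
Step 3: u_x = 8x + 0
Step 4: At (0, 5): u_x = 0 + 0 = 0

0


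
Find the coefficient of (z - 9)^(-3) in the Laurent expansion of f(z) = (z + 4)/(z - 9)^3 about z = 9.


Step 1: Write the numerator in powers of (z - 9): z + 4 = (z - 9) + (1*9 + 4) = (z - 9) + 13
Step 2: Divide by (z - 9)^3: f(z) = 13(z - 9)^(-3) + (z - 9)^(-2)
Step 3: This finite sum is the Laurent series of f about z = 9.
Step 4: Coefficient of (z - 9)^(-3) = 1*9 + 4 = 13

13


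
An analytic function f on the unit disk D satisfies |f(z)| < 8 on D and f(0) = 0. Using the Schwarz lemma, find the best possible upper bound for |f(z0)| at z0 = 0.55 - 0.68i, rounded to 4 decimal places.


Step 1: g = f/8 maps D -> D with g(0) = 0, so by the Schwarz lemma |g(z)| <= |z|, i.e. |f(z)| <= 8|z|; this is sharp (f(z) = 8z).
Step 2: |z0|^2 = 0.55^2 + (-0.68)^2 = 0.7649
Step 3: |z0| = sqrt(0.7649) = 0.874586
Step 4: Best bound = 8 * |z0| = 8 * 0.874586 = 6.9967

6.9967


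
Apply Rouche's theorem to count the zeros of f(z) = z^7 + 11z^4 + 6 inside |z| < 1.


Step 1: On |z| = 1 the three terms have sizes |z^7| = 1^7 = 1, |11z^4| = 11*1^4 = 11, |6| = 6
Step 2: The dominant term is g(z) = 11z^4; let h(z) = z^7 + 6 so f = g + h
Step 3: On |z| = 1: |g| = 11 and |h| <= 1 + 6 = 7
Step 4: Since 11 > 7, |h| < |g| on |z| = 1, so by Rouche f has the same number of zeros as g inside |z| < 1
Step 5: g(z) = 11z^4 has 4 zeros (at the origin, multiplicity 4) inside |z| < 1. Answer = 4

4


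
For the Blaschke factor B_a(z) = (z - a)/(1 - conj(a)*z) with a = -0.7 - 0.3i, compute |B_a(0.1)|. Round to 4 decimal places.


Step 1: Numerator z0 - a = 0.1 - (-0.7 - 0.3i) = 0.8 + 0.3i
Step 2: Denominator 1 - conj(a)*z0 = 1 - (-0.7 + 0.3i)*0.1 = 1.07 - 0.03i
Step 3: |z0 - a|^2 = 0.8^2 + 0.3^2 = 0.73; |1 - conj(a)*z0|^2 = 1.07^2 + (-0.03)^2 = 1.1458
Step 4: |B_a(0.1)| = sqrt(0.73 / 1.1458) = sqrt(0.637109)
Step 5: = 0.7982

0.7982


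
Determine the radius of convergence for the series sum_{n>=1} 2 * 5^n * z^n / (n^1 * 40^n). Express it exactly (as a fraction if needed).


Step 1: General term a_n = 2 * 5^n / (n^1 * 40^n)
Step 2: By the root test, |a_n|^(1/n) = 2^(1/n) * 5 / (n^(1/n) * 40) -> 5/40 as n -> infinity (since 2^(1/n) -> 1 and n^(1/n) -> 1)
Step 3: R = 1/lim|a_n|^(1/n) = 40/5 = 8

8


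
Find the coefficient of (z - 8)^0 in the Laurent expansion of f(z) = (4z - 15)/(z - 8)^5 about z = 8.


Step 1: Write the numerator in powers of (z - 8): 4z - 15 = 4(z - 8) + (4*8 - 15) = 4(z - 8) + 17
Step 2: Divide by (z - 8)^5: f(z) = 17(z - 8)^(-5) + 4(z - 8)^(-4)
Step 3: This finite sum is the Laurent series of f about z = 8.
Step 4: Only the powers -5 and -4 appear, so the coefficient of (z - 8)^0 = 0

0


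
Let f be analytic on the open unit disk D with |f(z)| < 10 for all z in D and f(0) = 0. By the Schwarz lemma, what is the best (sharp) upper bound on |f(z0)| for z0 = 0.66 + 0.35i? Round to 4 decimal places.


Step 1: g = f/10 maps D -> D with g(0) = 0, so by the Schwarz lemma |g(z)| <= |z|, i.e. |f(z)| <= 10|z|; this is sharp (f(z) = 10z).
Step 2: |z0|^2 = 0.66^2 + 0.35^2 = 0.5581
Step 3: |z0| = sqrt(0.5581) = 0.747061
Step 4: Best bound = 10 * |z0| = 10 * 0.747061 = 7.4706

7.4706


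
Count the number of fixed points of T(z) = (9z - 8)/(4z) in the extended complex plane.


Step 1: Fixed points satisfy T(z) = z
Step 2: 4z^2 - 9z + 8 = 0
Step 3: Discriminant = (-9)^2 - 4*4*8 = -47
Step 4: Number of fixed points = 2

2


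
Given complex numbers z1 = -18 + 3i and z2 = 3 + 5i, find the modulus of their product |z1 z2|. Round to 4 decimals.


Step 1: |z1| = sqrt((-18)^2 + 3^2) = sqrt(333)
Step 2: |z2| = sqrt(3^2 + 5^2) = sqrt(34)
Step 3: |z1*z2| = |z1|*|z2| = sqrt(333) * sqrt(34) = sqrt(333 * 34) = sqrt(11322)
Step 4: = 106.4049

106.4049


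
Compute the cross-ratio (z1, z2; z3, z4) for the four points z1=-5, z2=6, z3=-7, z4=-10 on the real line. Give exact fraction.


Step 1: (z1-z3)(z2-z4) = 2 * 16 = 32
Step 2: (z1-z4)(z2-z3) = 5 * 13 = 65
Step 3: Cross-ratio = 32/65 = 32/65

32/65


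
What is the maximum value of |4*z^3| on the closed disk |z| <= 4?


Step 1: On |z| = 4, |f(z)| = 4 * |z|^3 = 4 * 4^3
Step 2: By maximum modulus principle, maximum is on boundary.
Step 3: Maximum = 4 * 64 = 256

256


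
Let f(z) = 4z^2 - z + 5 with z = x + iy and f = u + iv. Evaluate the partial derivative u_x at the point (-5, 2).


Step 1: f(z) = 4(x+iy)^2 - (x+iy) + 5
Step 2: u = 4(x^2 - y^2) - x + 5
Step 3: u_x = 8x - 1
Step 4: At (-5, 2): u_x = -40 - 1 = -41

-41


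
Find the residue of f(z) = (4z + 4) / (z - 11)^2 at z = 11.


Step 1: Pole of order 2 at z = 11
Step 2: Res = lim d/dz [(z - 11)^2 * f(z)] as z -> 11
Step 3: (z - 11)^2 * f(z) = 4z + 4
Step 4: d/dz[4z + 4] = 4

4


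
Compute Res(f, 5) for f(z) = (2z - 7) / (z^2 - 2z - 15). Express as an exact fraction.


Step 1: Q(z) = z^2 - 2z - 15 = (z - 5)(z + 3)
Step 2: Q'(z) = 2z - 2
Step 3: Q'(5) = 8, P(5) = 3
Step 4: Res = P(5)/Q'(5) = 3/8 = 3/8

3/8


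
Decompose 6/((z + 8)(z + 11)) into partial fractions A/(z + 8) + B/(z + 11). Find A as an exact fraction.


Step 1: Multiply both sides by (z + 8) and set z = -8
Step 2: A = 6 / (-8 + 11)
Step 3: A = 6 / 3
Step 4: A = 2

2


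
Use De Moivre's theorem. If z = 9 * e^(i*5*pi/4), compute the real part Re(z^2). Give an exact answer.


Step 1: By De Moivre's theorem, z^2 = 9^2 * e^(i*2*5*pi/4) = 81 * (cos(5*pi/2) + i*sin(5*pi/2))
Step 2: |z|^2 = 9^2 = 81
Step 3: Reduce the angle mod 2*pi: 5*pi/2 - 2*pi = pi/2
Step 4: cos(pi/2) = 0
Step 5: Re(z^2) = 81 * 0 = 0

0


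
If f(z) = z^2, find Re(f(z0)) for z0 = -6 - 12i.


Step 1: z0 = -6 - 12i
Step 2: z0^2 = (-6)^2 - (-12)^2 + 144i
Step 3: real part = 36 - 144 = -108

-108


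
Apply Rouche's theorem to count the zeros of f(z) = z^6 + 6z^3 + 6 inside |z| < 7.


Step 1: On |z| = 7 the three terms have sizes |z^6| = 7^6 = 117649, |6z^3| = 6*7^3 = 2058, |6| = 6
Step 2: The dominant term is g(z) = z^6; let h(z) = 6z^3 + 6 so f = g + h
Step 3: On |z| = 7: |g| = 117649 and |h| <= 2058 + 6 = 2064
Step 4: Since 117649 > 2064, |h| < |g| on |z| = 7, so by Rouche f has the same number of zeros as g inside |z| < 7
Step 5: g(z) = z^6 has 6 zeros (all at the origin) inside |z| < 7. Answer = 6

6


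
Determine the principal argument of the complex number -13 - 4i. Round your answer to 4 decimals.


Step 1: z = -13 - 4i
Step 2: arg(z) = atan2(-4, -13)
Step 3: arg(z) = -2.8431

-2.8431


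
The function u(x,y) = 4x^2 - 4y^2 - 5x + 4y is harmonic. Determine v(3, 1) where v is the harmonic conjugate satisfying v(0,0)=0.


Step 1: v_x = -u_y = 8y - 4
Step 2: v_y = u_x = 8x - 5
Step 3: v = 8xy - 4x - 5y + C
Step 4: v(0,0) = 0 => C = 0
Step 5: v(3, 1) = 7

7


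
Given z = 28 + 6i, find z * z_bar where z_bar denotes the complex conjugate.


Step 1: conj(z) = 28 - 6i
Step 2: z * conj(z) = 28^2 + 6^2
Step 3: = 784 + 36 = 820

820


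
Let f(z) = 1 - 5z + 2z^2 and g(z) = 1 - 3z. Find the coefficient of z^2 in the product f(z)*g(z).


Step 1: z^2 term in f*g comes from: (1)*(0) + (-5z)*(-3z) + (2z^2)*(1)
Step 2: = 0 + 15 + 2
Step 3: = 17

17


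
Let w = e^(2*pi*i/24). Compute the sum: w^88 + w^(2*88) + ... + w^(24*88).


Step 1: The sum sum_{j=1}^{n} w^(k*j) equals n if n | k, else 0.
Step 2: Here n = 24, k = 88
Step 3: Does n divide k? 24 | 88 -> False
Step 4: Sum = 0

0


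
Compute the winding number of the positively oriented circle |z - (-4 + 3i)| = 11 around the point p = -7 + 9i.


Step 1: Center c = (-4, 3), radius = 11
Step 2: |p - c|^2 = (-3)^2 + 6^2 = 45
Step 3: r^2 = 121
Step 4: |p-c| < r so winding number = 1

1


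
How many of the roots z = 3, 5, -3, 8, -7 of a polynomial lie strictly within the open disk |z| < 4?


Step 1: Check each root:
  z = 3: |3| = 3 < 4
  z = 5: |5| = 5 >= 4
  z = -3: |-3| = 3 < 4
  z = 8: |8| = 8 >= 4
  z = -7: |-7| = 7 >= 4
Step 2: Count = 2

2


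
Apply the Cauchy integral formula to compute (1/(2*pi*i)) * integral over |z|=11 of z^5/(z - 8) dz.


Step 1: f(z) = z^5, a = 8 is inside |z| = 11
Step 2: By Cauchy integral formula: (1/(2pi*i)) * integral = f(a)
Step 3: f(8) = 8^5 = 32768

32768


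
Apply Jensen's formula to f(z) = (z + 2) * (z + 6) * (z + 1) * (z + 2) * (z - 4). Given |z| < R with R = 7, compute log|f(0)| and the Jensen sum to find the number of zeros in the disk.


Jensen's formula: (1/2pi)*integral log|f(Re^it)|dt = log|f(0)| + sum_{|a_k|<R} log(R/|a_k|)
Step 1: f(0) = 2 * 6 * 1 * 2 * (-4) = -96
Step 2: log|f(0)| = log|-2| + log|-6| + log|-1| + log|-2| + log|4| = 4.5643
Step 3: Zeros inside |z| < 7: -2, -6, -1, -2, 4
Step 4: Jensen sum = log(7/2) + log(7/6) + log(7/1) + log(7/2) + log(7/4) = 5.1652
Step 5: n(R) = number of terms in the Jensen sum = count of zeros inside |z| < 7 = 5

5


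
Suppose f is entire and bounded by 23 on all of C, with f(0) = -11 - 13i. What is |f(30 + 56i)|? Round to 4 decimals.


Step 1: By Liouville's theorem, a bounded entire function is constant.
Step 2: f(z) = f(0) = -11 - 13i for all z.
Step 3: |f(w)| = |-11 - 13i| = sqrt(121 + 169)
Step 4: = 17.0294

17.0294


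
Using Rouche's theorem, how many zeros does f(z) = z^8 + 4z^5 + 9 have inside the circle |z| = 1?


Step 1: On |z| = 1 the three terms have sizes |z^8| = 1^8 = 1, |4z^5| = 4*1^5 = 4, |9| = 9
Step 2: The dominant term is g(z) = 9; let h(z) = z^8 + 4z^5 so f = g + h
Step 3: On |z| = 1: |g| = 9 and |h| <= 1 + 4 = 5
Step 4: Since 9 > 5, |h| < |g| on |z| = 1, so by Rouche f has the same number of zeros as g inside |z| < 1
Step 5: g(z) = 9 is a nonzero constant with no zeros inside |z| < 1. Answer = 0

0


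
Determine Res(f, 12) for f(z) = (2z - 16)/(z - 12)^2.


Step 1: Pole of order 2 at z = 12
Step 2: Res = lim d/dz [(z - 12)^2 * f(z)] as z -> 12
Step 3: (z - 12)^2 * f(z) = 2z - 16
Step 4: d/dz[2z - 16] = 2

2


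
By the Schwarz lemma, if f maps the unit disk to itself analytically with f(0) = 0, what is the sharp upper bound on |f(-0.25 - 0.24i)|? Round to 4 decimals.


Step 1: Schwarz lemma: if f: D -> D is analytic with f(0) = 0, then |f(z)| <= |z| for all z in D, and this is sharp (f(z) = z).
Step 2: |z0|^2 = (-0.25)^2 + (-0.24)^2 = 0.1201
Step 3: |z0| = sqrt(0.1201) = 0.346554
Step 4: Best bound = |z0| = 0.3466

0.3466


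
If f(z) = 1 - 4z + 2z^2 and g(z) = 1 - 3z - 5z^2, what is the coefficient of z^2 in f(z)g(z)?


Step 1: z^2 term in f*g comes from: (1)*(-5z^2) + (-4z)*(-3z) + (2z^2)*(1)
Step 2: = -5 + 12 + 2
Step 3: = 9

9


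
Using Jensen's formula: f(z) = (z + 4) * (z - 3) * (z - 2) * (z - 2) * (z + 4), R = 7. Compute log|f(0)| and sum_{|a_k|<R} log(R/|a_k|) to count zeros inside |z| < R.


Jensen's formula: (1/2pi)*integral log|f(Re^it)|dt = log|f(0)| + sum_{|a_k|<R} log(R/|a_k|)
Step 1: f(0) = 4 * (-3) * (-2) * (-2) * 4 = -192
Step 2: log|f(0)| = log|-4| + log|3| + log|2| + log|2| + log|-4| = 5.2575
Step 3: Zeros inside |z| < 7: -4, 3, 2, 2, -4
Step 4: Jensen sum = log(7/4) + log(7/3) + log(7/2) + log(7/2) + log(7/4) = 4.4721
Step 5: n(R) = number of terms in the Jensen sum = count of zeros inside |z| < 7 = 5

5


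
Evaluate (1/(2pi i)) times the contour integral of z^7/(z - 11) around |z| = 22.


Step 1: f(z) = z^7, a = 11 is inside |z| = 22
Step 2: By Cauchy integral formula: (1/(2pi*i)) * integral = f(a)
Step 3: f(11) = 11^7 = 19487171

19487171


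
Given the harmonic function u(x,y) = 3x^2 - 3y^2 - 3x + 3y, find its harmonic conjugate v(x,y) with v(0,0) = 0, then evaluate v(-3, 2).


Step 1: v_x = -u_y = 6y - 3
Step 2: v_y = u_x = 6x - 3
Step 3: v = 6xy - 3x - 3y + C
Step 4: v(0,0) = 0 => C = 0
Step 5: v(-3, 2) = -33

-33


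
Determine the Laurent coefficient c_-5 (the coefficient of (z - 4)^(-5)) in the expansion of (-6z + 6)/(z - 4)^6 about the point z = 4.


Step 1: Write the numerator in powers of (z - 4): -6z + 6 = -6(z - 4) + (-6*4 + 6) = -6(z - 4) - 18
Step 2: Divide by (z - 4)^6: f(z) = -18(z - 4)^(-6) - 6(z - 4)^(-5)
Step 3: This finite sum is the Laurent series of f about z = 4.
Step 4: Coefficient of (z - 4)^(-5) = coefficient of (z - 4) in the re-centred numerator = -6

-6


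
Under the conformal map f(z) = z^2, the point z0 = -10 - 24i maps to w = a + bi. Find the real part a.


Step 1: z0 = -10 - 24i
Step 2: z0^2 = (-10)^2 - (-24)^2 + 480i
Step 3: real part = 100 - 576 = -476

-476


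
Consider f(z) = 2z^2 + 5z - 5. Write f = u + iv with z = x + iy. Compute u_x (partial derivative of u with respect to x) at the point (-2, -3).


Step 1: f(z) = 2(x+iy)^2 + 5(x+iy) - 5
Step 2: u = 2(x^2 - y^2) + 5x - 5
Step 3: u_x = 4x + 5
Step 4: At (-2, -3): u_x = -8 + 5 = -3

-3


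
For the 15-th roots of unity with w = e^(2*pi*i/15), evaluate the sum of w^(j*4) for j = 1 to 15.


Step 1: The sum sum_{j=1}^{n} w^(k*j) equals n if n | k, else 0.
Step 2: Here n = 15, k = 4
Step 3: Does n divide k? 15 | 4 -> False
Step 4: Sum = 0

0


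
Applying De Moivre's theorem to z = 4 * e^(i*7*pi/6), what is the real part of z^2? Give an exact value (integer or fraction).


Step 1: By De Moivre's theorem, z^2 = 4^2 * e^(i*2*7*pi/6) = 16 * (cos(7*pi/3) + i*sin(7*pi/3))
Step 2: |z|^2 = 4^2 = 16
Step 3: Reduce the angle mod 2*pi: 7*pi/3 - 2*pi = pi/3
Step 4: cos(pi/3) = 1/2
Step 5: Re(z^2) = 16 * 1/2 = 8

8


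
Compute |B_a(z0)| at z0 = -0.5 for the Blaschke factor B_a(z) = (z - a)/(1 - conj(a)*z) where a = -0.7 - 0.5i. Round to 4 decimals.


Step 1: Numerator z0 - a = -0.5 - (-0.7 - 0.5i) = 0.2 + 0.5i
Step 2: Denominator 1 - conj(a)*z0 = 1 - (-0.7 + 0.5i)*(-0.5) = 0.65 + 0.25i
Step 3: |z0 - a|^2 = 0.2^2 + 0.5^2 = 0.29; |1 - conj(a)*z0|^2 = 0.65^2 + 0.25^2 = 0.485
Step 4: |B_a(-0.5)| = sqrt(0.29 / 0.485) = sqrt(0.597938)
Step 5: = 0.7733

0.7733


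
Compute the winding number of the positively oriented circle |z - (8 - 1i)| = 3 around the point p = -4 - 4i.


Step 1: Center c = (8, -1), radius = 3
Step 2: |p - c|^2 = (-12)^2 + (-3)^2 = 153
Step 3: r^2 = 9
Step 4: |p-c| > r so winding number = 0

0


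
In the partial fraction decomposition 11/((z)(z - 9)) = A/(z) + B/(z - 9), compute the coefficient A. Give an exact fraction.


Step 1: Multiply both sides by (z) and set z = 0
Step 2: A = 11 / (0 - 9)
Step 3: A = 11 / (-9)
Step 4: A = -11/9

-11/9


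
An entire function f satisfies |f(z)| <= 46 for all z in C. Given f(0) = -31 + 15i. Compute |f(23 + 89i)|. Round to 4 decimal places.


Step 1: By Liouville's theorem, a bounded entire function is constant.
Step 2: f(z) = f(0) = -31 + 15i for all z.
Step 3: |f(w)| = |-31 + 15i| = sqrt(961 + 225)
Step 4: = 34.4384

34.4384


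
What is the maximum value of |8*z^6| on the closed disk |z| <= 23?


Step 1: On |z| = 23, |f(z)| = 8 * |z|^6 = 8 * 23^6
Step 2: By maximum modulus principle, maximum is on boundary.
Step 3: Maximum = 8 * 148035889 = 1184287112

1184287112


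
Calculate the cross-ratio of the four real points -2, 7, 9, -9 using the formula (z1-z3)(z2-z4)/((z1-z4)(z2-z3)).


Step 1: (z1-z3)(z2-z4) = (-11) * 16 = -176
Step 2: (z1-z4)(z2-z3) = 7 * (-2) = -14
Step 3: Cross-ratio = 176/14 = 88/7

88/7


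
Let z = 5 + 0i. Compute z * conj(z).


Step 1: conj(z) = 5 - 0i
Step 2: z * conj(z) = 5^2 + 0^2
Step 3: = 25 + 0 = 25

25


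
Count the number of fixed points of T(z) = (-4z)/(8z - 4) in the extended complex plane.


Step 1: Fixed points satisfy T(z) = z
Step 2: 8z^2 = 0
Step 3: Discriminant = 0^2 - 4*8*0 = 0
Step 4: Number of fixed points = 1

1


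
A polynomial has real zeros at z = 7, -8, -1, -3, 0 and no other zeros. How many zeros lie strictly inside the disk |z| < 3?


Step 1: Check each root:
  z = 7: |7| = 7 >= 3
  z = -8: |-8| = 8 >= 3
  z = -1: |-1| = 1 < 3
  z = -3: |-3| = 3 >= 3
  z = 0: |0| = 0 < 3
Step 2: Count = 2

2


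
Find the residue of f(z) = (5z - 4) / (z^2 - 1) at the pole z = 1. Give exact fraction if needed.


Step 1: Q(z) = z^2 - 1 = (z - 1)(z + 1)
Step 2: Q'(z) = 2z
Step 3: Q'(1) = 2, P(1) = 1
Step 4: Res = P(1)/Q'(1) = 1/2 = 1/2

1/2


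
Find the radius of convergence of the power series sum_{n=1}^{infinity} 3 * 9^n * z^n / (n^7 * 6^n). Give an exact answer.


Step 1: General term a_n = 3 * 9^n / (n^7 * 6^n)
Step 2: By the root test, |a_n|^(1/n) = 3^(1/n) * 9 / (n^(7/n) * 6) -> 9/6 as n -> infinity (since 3^(1/n) -> 1 and n^(7/n) -> 1)
Step 3: R = 1/lim|a_n|^(1/n) = 6/9 = 2/3

2/3


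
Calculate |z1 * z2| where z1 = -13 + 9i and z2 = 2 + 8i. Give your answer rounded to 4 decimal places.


Step 1: |z1| = sqrt((-13)^2 + 9^2) = sqrt(250)
Step 2: |z2| = sqrt(2^2 + 8^2) = sqrt(68)
Step 3: |z1*z2| = |z1|*|z2| = sqrt(250) * sqrt(68) = sqrt(250 * 68) = sqrt(17000)
Step 4: = 130.384

130.384


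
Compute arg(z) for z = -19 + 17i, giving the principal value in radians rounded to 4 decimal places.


Step 1: z = -19 + 17i
Step 2: arg(z) = atan2(17, -19)
Step 3: arg(z) = 2.4117

2.4117


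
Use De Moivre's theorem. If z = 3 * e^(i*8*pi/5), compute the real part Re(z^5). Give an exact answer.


Step 1: By De Moivre's theorem, z^5 = 3^5 * e^(i*5*8*pi/5) = 243 * (cos(8*pi) + i*sin(8*pi))
Step 2: |z|^5 = 3^5 = 243
Step 3: Reduce the angle mod 2*pi: 8*pi - 8*pi = 0
Step 4: cos(0) = 1
Step 5: Re(z^5) = 243 * 1 = 243

243


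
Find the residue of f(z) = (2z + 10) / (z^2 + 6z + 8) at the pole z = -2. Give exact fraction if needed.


Step 1: Q(z) = z^2 + 6z + 8 = (z + 2)(z + 4)
Step 2: Q'(z) = 2z + 6
Step 3: Q'(-2) = 2, P(-2) = 6
Step 4: Res = P(-2)/Q'(-2) = 6/2 = 3

3


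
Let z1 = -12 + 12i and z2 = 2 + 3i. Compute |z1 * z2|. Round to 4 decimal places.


Step 1: |z1| = sqrt((-12)^2 + 12^2) = sqrt(288)
Step 2: |z2| = sqrt(2^2 + 3^2) = sqrt(13)
Step 3: |z1*z2| = |z1|*|z2| = sqrt(288) * sqrt(13) = sqrt(288 * 13) = sqrt(3744)
Step 4: = 61.1882

61.1882


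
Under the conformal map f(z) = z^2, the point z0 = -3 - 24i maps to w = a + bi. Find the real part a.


Step 1: z0 = -3 - 24i
Step 2: z0^2 = (-3)^2 - (-24)^2 + 144i
Step 3: real part = 9 - 576 = -567

-567


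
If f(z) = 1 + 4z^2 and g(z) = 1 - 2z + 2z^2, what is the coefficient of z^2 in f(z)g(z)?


Step 1: z^2 term in f*g comes from: (1)*(2z^2) + (0)*(-2z) + (4z^2)*(1)
Step 2: = 2 + 0 + 4
Step 3: = 6

6


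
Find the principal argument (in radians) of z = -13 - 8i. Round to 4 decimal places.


Step 1: z = -13 - 8i
Step 2: arg(z) = atan2(-8, -13)
Step 3: arg(z) = -2.5899

-2.5899


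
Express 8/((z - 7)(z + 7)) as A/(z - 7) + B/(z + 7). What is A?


Step 1: Multiply both sides by (z - 7) and set z = 7
Step 2: A = 8 / (7 + 7)
Step 3: A = 8 / 14
Step 4: A = 4/7

4/7


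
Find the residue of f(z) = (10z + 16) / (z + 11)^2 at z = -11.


Step 1: Pole of order 2 at z = -11
Step 2: Res = lim d/dz [(z + 11)^2 * f(z)] as z -> -11
Step 3: (z + 11)^2 * f(z) = 10z + 16
Step 4: d/dz[10z + 16] = 10

10


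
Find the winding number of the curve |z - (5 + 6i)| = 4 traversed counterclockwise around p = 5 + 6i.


Step 1: Center c = (5, 6), radius = 4
Step 2: |p - c|^2 = 0^2 + 0^2 = 0
Step 3: r^2 = 16
Step 4: |p-c| < r so winding number = 1

1


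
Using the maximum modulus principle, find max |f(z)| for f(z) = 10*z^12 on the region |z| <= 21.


Step 1: On |z| = 21, |f(z)| = 10 * |z|^12 = 10 * 21^12
Step 2: By maximum modulus principle, maximum is on boundary.
Step 3: Maximum = 10 * 7355827511386641 = 73558275113866410

73558275113866410


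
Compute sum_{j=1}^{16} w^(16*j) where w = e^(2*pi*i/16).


Step 1: The sum sum_{j=1}^{n} w^(k*j) equals n if n | k, else 0.
Step 2: Here n = 16, k = 16
Step 3: Does n divide k? 16 | 16 -> True
Step 4: Sum = 16

16


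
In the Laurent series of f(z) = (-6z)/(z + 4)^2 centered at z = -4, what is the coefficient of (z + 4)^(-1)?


Step 1: Write the numerator in powers of (z + 4): -6z = -6(z + 4) + (-6*(-4) + 0) = -6(z + 4) + 24
Step 2: Divide by (z + 4)^2: f(z) = 24(z + 4)^(-2) - 6(z + 4)^(-1)
Step 3: This finite sum is the Laurent series of f about z = -4.
Step 4: Coefficient of (z + 4)^(-1) = coefficient of (z + 4) in the re-centred numerator = -6

-6


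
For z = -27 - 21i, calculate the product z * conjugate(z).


Step 1: conj(z) = -27 + 21i
Step 2: z * conj(z) = (-27)^2 + (-21)^2
Step 3: = 729 + 441 = 1170

1170


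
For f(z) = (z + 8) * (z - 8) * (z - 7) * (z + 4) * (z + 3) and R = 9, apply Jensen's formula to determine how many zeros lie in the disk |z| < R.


Jensen's formula: (1/2pi)*integral log|f(Re^it)|dt = log|f(0)| + sum_{|a_k|<R} log(R/|a_k|)
Step 1: f(0) = 8 * (-8) * (-7) * 4 * 3 = 5376
Step 2: log|f(0)| = log|-8| + log|8| + log|7| + log|-4| + log|-3| = 8.5897
Step 3: Zeros inside |z| < 9: -8, 8, 7, -4, -3
Step 4: Jensen sum = log(9/8) + log(9/8) + log(9/7) + log(9/4) + log(9/3) = 2.3964
Step 5: n(R) = number of terms in the Jensen sum = count of zeros inside |z| < 9 = 5

5


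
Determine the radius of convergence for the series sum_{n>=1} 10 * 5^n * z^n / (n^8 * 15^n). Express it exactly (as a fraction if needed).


Step 1: General term a_n = 10 * 5^n / (n^8 * 15^n)
Step 2: By the root test, |a_n|^(1/n) = 10^(1/n) * 5 / (n^(8/n) * 15) -> 5/15 as n -> infinity (since 10^(1/n) -> 1 and n^(8/n) -> 1)
Step 3: R = 1/lim|a_n|^(1/n) = 15/5 = 3

3


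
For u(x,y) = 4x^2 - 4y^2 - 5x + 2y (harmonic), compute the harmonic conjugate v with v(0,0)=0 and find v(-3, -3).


Step 1: v_x = -u_y = 8y - 2
Step 2: v_y = u_x = 8x - 5
Step 3: v = 8xy - 2x - 5y + C
Step 4: v(0,0) = 0 => C = 0
Step 5: v(-3, -3) = 93

93


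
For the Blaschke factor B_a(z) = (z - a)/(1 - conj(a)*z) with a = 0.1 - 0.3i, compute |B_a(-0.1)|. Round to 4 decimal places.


Step 1: Numerator z0 - a = -0.1 - (0.1 - 0.3i) = -0.2 + 0.3i
Step 2: Denominator 1 - conj(a)*z0 = 1 - (0.1 + 0.3i)*(-0.1) = 1.01 + 0.03i
Step 3: |z0 - a|^2 = (-0.2)^2 + 0.3^2 = 0.13; |1 - conj(a)*z0|^2 = 1.01^2 + 0.03^2 = 1.021
Step 4: |B_a(-0.1)| = sqrt(0.13 / 1.021) = sqrt(0.127326)
Step 5: = 0.3568

0.3568


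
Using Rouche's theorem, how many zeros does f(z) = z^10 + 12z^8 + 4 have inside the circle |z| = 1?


Step 1: On |z| = 1 the three terms have sizes |z^10| = 1^10 = 1, |12z^8| = 12*1^8 = 12, |4| = 4
Step 2: The dominant term is g(z) = 12z^8; let h(z) = z^10 + 4 so f = g + h
Step 3: On |z| = 1: |g| = 12 and |h| <= 1 + 4 = 5
Step 4: Since 12 > 5, |h| < |g| on |z| = 1, so by Rouche f has the same number of zeros as g inside |z| < 1
Step 5: g(z) = 12z^8 has 8 zeros (at the origin, multiplicity 8) inside |z| < 1. Answer = 8

8


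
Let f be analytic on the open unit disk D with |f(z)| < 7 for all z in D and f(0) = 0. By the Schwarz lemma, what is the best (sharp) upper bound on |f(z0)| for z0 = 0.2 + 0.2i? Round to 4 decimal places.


Step 1: g = f/7 maps D -> D with g(0) = 0, so by the Schwarz lemma |g(z)| <= |z|, i.e. |f(z)| <= 7|z|; this is sharp (f(z) = 7z).
Step 2: |z0|^2 = 0.2^2 + 0.2^2 = 0.08
Step 3: |z0| = sqrt(0.08) = 0.282843
Step 4: Best bound = 7 * |z0| = 7 * 0.282843 = 1.9799

1.9799


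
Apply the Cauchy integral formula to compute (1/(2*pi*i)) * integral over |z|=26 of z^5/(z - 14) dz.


Step 1: f(z) = z^5, a = 14 is inside |z| = 26
Step 2: By Cauchy integral formula: (1/(2pi*i)) * integral = f(a)
Step 3: f(14) = 14^5 = 537824

537824


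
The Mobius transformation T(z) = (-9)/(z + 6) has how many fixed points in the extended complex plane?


Step 1: Fixed points satisfy T(z) = z
Step 2: z^2 + 6z + 9 = 0
Step 3: Discriminant = 6^2 - 4*1*9 = 0
Step 4: Number of fixed points = 1

1


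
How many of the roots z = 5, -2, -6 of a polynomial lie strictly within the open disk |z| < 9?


Step 1: Check each root:
  z = 5: |5| = 5 < 9
  z = -2: |-2| = 2 < 9
  z = -6: |-6| = 6 < 9
Step 2: Count = 3

3


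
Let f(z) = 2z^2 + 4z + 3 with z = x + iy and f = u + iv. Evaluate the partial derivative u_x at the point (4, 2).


Step 1: f(z) = 2(x+iy)^2 + 4(x+iy) + 3
Step 2: u = 2(x^2 - y^2) + 4x + 3
Step 3: u_x = 4x + 4
Step 4: At (4, 2): u_x = 16 + 4 = 20

20


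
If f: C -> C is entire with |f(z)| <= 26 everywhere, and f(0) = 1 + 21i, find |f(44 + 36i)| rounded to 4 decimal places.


Step 1: By Liouville's theorem, a bounded entire function is constant.
Step 2: f(z) = f(0) = 1 + 21i for all z.
Step 3: |f(w)| = |1 + 21i| = sqrt(1 + 441)
Step 4: = 21.0238

21.0238


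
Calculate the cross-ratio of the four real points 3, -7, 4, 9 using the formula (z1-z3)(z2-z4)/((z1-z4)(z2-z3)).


Step 1: (z1-z3)(z2-z4) = (-1) * (-16) = 16
Step 2: (z1-z4)(z2-z3) = (-6) * (-11) = 66
Step 3: Cross-ratio = 16/66 = 8/33

8/33


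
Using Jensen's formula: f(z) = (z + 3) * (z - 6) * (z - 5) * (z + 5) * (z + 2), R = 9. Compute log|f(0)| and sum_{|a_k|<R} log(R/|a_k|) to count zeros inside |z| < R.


Jensen's formula: (1/2pi)*integral log|f(Re^it)|dt = log|f(0)| + sum_{|a_k|<R} log(R/|a_k|)
Step 1: f(0) = 3 * (-6) * (-5) * 5 * 2 = 900
Step 2: log|f(0)| = log|-3| + log|6| + log|5| + log|-5| + log|-2| = 6.8024
Step 3: Zeros inside |z| < 9: -3, 6, 5, -5, -2
Step 4: Jensen sum = log(9/3) + log(9/6) + log(9/5) + log(9/5) + log(9/2) = 4.1837
Step 5: n(R) = number of terms in the Jensen sum = count of zeros inside |z| < 9 = 5

5


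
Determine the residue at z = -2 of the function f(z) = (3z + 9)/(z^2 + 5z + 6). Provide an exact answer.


Step 1: Q(z) = z^2 + 5z + 6 = (z + 2)(z + 3)
Step 2: Q'(z) = 2z + 5
Step 3: Q'(-2) = 1, P(-2) = 3
Step 4: Res = P(-2)/Q'(-2) = 3/1 = 3

3


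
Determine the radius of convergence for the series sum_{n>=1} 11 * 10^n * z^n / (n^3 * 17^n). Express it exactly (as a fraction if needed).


Step 1: General term a_n = 11 * 10^n / (n^3 * 17^n)
Step 2: By the root test, |a_n|^(1/n) = 11^(1/n) * 10 / (n^(3/n) * 17) -> 10/17 as n -> infinity (since 11^(1/n) -> 1 and n^(3/n) -> 1)
Step 3: R = 1/lim|a_n|^(1/n) = 17/10

17/10


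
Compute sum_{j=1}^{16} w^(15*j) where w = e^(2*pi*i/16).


Step 1: The sum sum_{j=1}^{n} w^(k*j) equals n if n | k, else 0.
Step 2: Here n = 16, k = 15
Step 3: Does n divide k? 16 | 15 -> False
Step 4: Sum = 0

0


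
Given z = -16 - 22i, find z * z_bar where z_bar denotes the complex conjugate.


Step 1: conj(z) = -16 + 22i
Step 2: z * conj(z) = (-16)^2 + (-22)^2
Step 3: = 256 + 484 = 740

740


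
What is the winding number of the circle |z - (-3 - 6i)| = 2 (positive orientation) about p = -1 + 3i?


Step 1: Center c = (-3, -6), radius = 2
Step 2: |p - c|^2 = 2^2 + 9^2 = 85
Step 3: r^2 = 4
Step 4: |p-c| > r so winding number = 0

0


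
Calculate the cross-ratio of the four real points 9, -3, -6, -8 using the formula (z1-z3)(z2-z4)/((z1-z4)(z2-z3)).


Step 1: (z1-z3)(z2-z4) = 15 * 5 = 75
Step 2: (z1-z4)(z2-z3) = 17 * 3 = 51
Step 3: Cross-ratio = 75/51 = 25/17

25/17


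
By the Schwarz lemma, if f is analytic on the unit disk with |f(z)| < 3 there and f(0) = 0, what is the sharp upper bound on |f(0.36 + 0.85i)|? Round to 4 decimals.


Step 1: g = f/3 maps D -> D with g(0) = 0, so by the Schwarz lemma |g(z)| <= |z|, i.e. |f(z)| <= 3|z|; this is sharp (f(z) = 3z).
Step 2: |z0|^2 = 0.36^2 + 0.85^2 = 0.8521
Step 3: |z0| = sqrt(0.8521) = 0.923093
Step 4: Best bound = 3 * |z0| = 3 * 0.923093 = 2.7693

2.7693


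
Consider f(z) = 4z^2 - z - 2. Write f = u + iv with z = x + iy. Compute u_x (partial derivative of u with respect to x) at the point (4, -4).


Step 1: f(z) = 4(x+iy)^2 - (x+iy) - 2
Step 2: u = 4(x^2 - y^2) - x - 2
Step 3: u_x = 8x - 1
Step 4: At (4, -4): u_x = 32 - 1 = 31

31


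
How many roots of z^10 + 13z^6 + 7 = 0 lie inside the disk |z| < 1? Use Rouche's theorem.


Step 1: On |z| = 1 the three terms have sizes |z^10| = 1^10 = 1, |13z^6| = 13*1^6 = 13, |7| = 7
Step 2: The dominant term is g(z) = 13z^6; let h(z) = z^10 + 7 so f = g + h
Step 3: On |z| = 1: |g| = 13 and |h| <= 1 + 7 = 8
Step 4: Since 13 > 8, |h| < |g| on |z| = 1, so by Rouche f has the same number of zeros as g inside |z| < 1
Step 5: g(z) = 13z^6 has 6 zeros (at the origin, multiplicity 6) inside |z| < 1. Answer = 6

6


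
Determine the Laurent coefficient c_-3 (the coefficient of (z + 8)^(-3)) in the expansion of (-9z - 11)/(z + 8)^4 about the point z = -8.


Step 1: Write the numerator in powers of (z + 8): -9z - 11 = -9(z + 8) + (-9*(-8) - 11) = -9(z + 8) + 61
Step 2: Divide by (z + 8)^4: f(z) = 61(z + 8)^(-4) - 9(z + 8)^(-3)
Step 3: This finite sum is the Laurent series of f about z = -8.
Step 4: Coefficient of (z + 8)^(-3) = coefficient of (z + 8) in the re-centred numerator = -9

-9


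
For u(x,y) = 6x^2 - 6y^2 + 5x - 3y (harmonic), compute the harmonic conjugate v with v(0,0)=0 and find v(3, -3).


Step 1: v_x = -u_y = 12y + 3
Step 2: v_y = u_x = 12x + 5
Step 3: v = 12xy + 3x + 5y + C
Step 4: v(0,0) = 0 => C = 0
Step 5: v(3, -3) = -114

-114


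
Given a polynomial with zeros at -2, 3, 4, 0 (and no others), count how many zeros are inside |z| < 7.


Step 1: Check each root:
  z = -2: |-2| = 2 < 7
  z = 3: |3| = 3 < 7
  z = 4: |4| = 4 < 7
  z = 0: |0| = 0 < 7
Step 2: Count = 4

4


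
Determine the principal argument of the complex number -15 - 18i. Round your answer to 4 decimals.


Step 1: z = -15 - 18i
Step 2: arg(z) = atan2(-18, -15)
Step 3: arg(z) = -2.2655

-2.2655


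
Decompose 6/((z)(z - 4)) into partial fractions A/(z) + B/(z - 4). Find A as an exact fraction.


Step 1: Multiply both sides by (z) and set z = 0
Step 2: A = 6 / (0 - 4)
Step 3: A = 6 / (-4)
Step 4: A = -3/2

-3/2


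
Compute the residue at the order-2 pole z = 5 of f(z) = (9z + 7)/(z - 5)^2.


Step 1: Pole of order 2 at z = 5
Step 2: Res = lim d/dz [(z - 5)^2 * f(z)] as z -> 5
Step 3: (z - 5)^2 * f(z) = 9z + 7
Step 4: d/dz[9z + 7] = 9

9


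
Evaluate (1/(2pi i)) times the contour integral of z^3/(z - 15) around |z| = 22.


Step 1: f(z) = z^3, a = 15 is inside |z| = 22
Step 2: By Cauchy integral formula: (1/(2pi*i)) * integral = f(a)
Step 3: f(15) = 15^3 = 3375

3375


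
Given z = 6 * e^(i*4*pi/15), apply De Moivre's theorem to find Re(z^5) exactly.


Step 1: By De Moivre's theorem, z^5 = 6^5 * e^(i*5*4*pi/15) = 7776 * (cos(4*pi/3) + i*sin(4*pi/3))
Step 2: |z|^5 = 6^5 = 7776
Step 3: The angle 4*pi/3 already lies in [0, 2*pi)
Step 4: cos(4*pi/3) = -1/2
Step 5: Re(z^5) = 7776 * (-1/2) = -3888

-3888


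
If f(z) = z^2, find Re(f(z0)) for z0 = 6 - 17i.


Step 1: z0 = 6 - 17i
Step 2: z0^2 = 6^2 - (-17)^2 - 204i
Step 3: real part = 36 - 289 = -253

-253


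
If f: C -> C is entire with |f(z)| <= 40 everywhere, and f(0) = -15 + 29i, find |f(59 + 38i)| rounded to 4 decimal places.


Step 1: By Liouville's theorem, a bounded entire function is constant.
Step 2: f(z) = f(0) = -15 + 29i for all z.
Step 3: |f(w)| = |-15 + 29i| = sqrt(225 + 841)
Step 4: = 32.6497

32.6497


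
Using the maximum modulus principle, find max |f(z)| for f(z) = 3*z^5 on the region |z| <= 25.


Step 1: On |z| = 25, |f(z)| = 3 * |z|^5 = 3 * 25^5
Step 2: By maximum modulus principle, maximum is on boundary.
Step 3: Maximum = 3 * 9765625 = 29296875

29296875


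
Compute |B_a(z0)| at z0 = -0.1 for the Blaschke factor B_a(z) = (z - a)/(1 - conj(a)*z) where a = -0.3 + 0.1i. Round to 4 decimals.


Step 1: Numerator z0 - a = -0.1 - (-0.3 + 0.1i) = 0.2 - 0.1i
Step 2: Denominator 1 - conj(a)*z0 = 1 - (-0.3 - 0.1i)*(-0.1) = 0.97 - 0.01i
Step 3: |z0 - a|^2 = 0.2^2 + (-0.1)^2 = 0.05; |1 - conj(a)*z0|^2 = 0.97^2 + (-0.01)^2 = 0.941
Step 4: |B_a(-0.1)| = sqrt(0.05 / 0.941) = sqrt(0.053135)
Step 5: = 0.2305

0.2305


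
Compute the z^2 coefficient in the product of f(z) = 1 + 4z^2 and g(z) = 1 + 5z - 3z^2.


Step 1: z^2 term in f*g comes from: (1)*(-3z^2) + (0)*(5z) + (4z^2)*(1)
Step 2: = -3 + 0 + 4
Step 3: = 1

1


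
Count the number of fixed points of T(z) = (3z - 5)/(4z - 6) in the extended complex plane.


Step 1: Fixed points satisfy T(z) = z
Step 2: 4z^2 - 9z + 5 = 0
Step 3: Discriminant = (-9)^2 - 4*4*5 = 1
Step 4: Number of fixed points = 2

2


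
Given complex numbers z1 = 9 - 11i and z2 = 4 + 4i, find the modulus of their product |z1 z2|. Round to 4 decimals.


Step 1: |z1| = sqrt(9^2 + (-11)^2) = sqrt(202)
Step 2: |z2| = sqrt(4^2 + 4^2) = sqrt(32)
Step 3: |z1*z2| = |z1|*|z2| = sqrt(202) * sqrt(32) = sqrt(202 * 32) = sqrt(6464)
Step 4: = 80.399

80.399


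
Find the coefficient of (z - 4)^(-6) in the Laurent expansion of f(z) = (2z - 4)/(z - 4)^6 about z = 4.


Step 1: Write the numerator in powers of (z - 4): 2z - 4 = 2(z - 4) + (2*4 - 4) = 2(z - 4) + 4
Step 2: Divide by (z - 4)^6: f(z) = 4(z - 4)^(-6) + 2(z - 4)^(-5)
Step 3: This finite sum is the Laurent series of f about z = 4.
Step 4: Coefficient of (z - 4)^(-6) = 2*4 - 4 = 4

4


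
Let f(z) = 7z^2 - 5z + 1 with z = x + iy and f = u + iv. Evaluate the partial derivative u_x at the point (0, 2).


Step 1: f(z) = 7(x+iy)^2 - 5(x+iy) + 1
Step 2: u = 7(x^2 - y^2) - 5x + 1
Step 3: u_x = 14x - 5
Step 4: At (0, 2): u_x = 0 - 5 = -5

-5


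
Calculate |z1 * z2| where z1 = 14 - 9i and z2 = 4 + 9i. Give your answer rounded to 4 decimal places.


Step 1: |z1| = sqrt(14^2 + (-9)^2) = sqrt(277)
Step 2: |z2| = sqrt(4^2 + 9^2) = sqrt(97)
Step 3: |z1*z2| = |z1|*|z2| = sqrt(277) * sqrt(97) = sqrt(277 * 97) = sqrt(26869)
Step 4: = 163.9177

163.9177


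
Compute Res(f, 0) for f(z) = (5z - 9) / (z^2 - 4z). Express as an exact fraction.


Step 1: Q(z) = z^2 - 4z = (z)(z - 4)
Step 2: Q'(z) = 2z - 4
Step 3: Q'(0) = -4, P(0) = -9
Step 4: Res = P(0)/Q'(0) = -9/(-4) = 9/4

9/4


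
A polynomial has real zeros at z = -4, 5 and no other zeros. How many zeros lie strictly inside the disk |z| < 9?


Step 1: Check each root:
  z = -4: |-4| = 4 < 9
  z = 5: |5| = 5 < 9
Step 2: Count = 2

2


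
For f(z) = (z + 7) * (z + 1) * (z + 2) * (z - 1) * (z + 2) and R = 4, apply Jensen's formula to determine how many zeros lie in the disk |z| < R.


Jensen's formula: (1/2pi)*integral log|f(Re^it)|dt = log|f(0)| + sum_{|a_k|<R} log(R/|a_k|)
Step 1: f(0) = 7 * 1 * 2 * (-1) * 2 = -28
Step 2: log|f(0)| = log|-7| + log|-1| + log|-2| + log|1| + log|-2| = 3.3322
Step 3: Zeros inside |z| < 4: -1, -2, 1, -2
Step 4: Jensen sum = log(4/1) + log(4/2) + log(4/1) + log(4/2) = 4.1589
Step 5: n(R) = number of terms in the Jensen sum = count of zeros inside |z| < 4 = 4

4


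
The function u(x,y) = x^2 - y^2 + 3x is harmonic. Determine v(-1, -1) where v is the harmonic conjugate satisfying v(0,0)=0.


Step 1: v_x = -u_y = 2y + 0
Step 2: v_y = u_x = 2x + 3
Step 3: v = 2xy + 3y + C
Step 4: v(0,0) = 0 => C = 0
Step 5: v(-1, -1) = -1

-1


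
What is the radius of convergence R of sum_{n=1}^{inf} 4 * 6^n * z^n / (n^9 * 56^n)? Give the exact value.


Step 1: General term a_n = 4 * 6^n / (n^9 * 56^n)
Step 2: By the root test, |a_n|^(1/n) = 4^(1/n) * 6 / (n^(9/n) * 56) -> 6/56 as n -> infinity (since 4^(1/n) -> 1 and n^(9/n) -> 1)
Step 3: R = 1/lim|a_n|^(1/n) = 56/6 = 28/3

28/3


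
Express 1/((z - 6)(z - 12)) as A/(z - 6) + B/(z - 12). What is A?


Step 1: Multiply both sides by (z - 6) and set z = 6
Step 2: A = 1 / (6 - 12)
Step 3: A = 1 / (-6)
Step 4: A = -1/6

-1/6


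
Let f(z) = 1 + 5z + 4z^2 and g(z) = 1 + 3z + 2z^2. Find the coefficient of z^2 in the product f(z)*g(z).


Step 1: z^2 term in f*g comes from: (1)*(2z^2) + (5z)*(3z) + (4z^2)*(1)
Step 2: = 2 + 15 + 4
Step 3: = 21

21


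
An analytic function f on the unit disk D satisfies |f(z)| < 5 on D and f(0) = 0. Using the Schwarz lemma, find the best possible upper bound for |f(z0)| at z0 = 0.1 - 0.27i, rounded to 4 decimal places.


Step 1: g = f/5 maps D -> D with g(0) = 0, so by the Schwarz lemma |g(z)| <= |z|, i.e. |f(z)| <= 5|z|; this is sharp (f(z) = 5z).
Step 2: |z0|^2 = 0.1^2 + (-0.27)^2 = 0.0829
Step 3: |z0| = sqrt(0.0829) = 0.287924
Step 4: Best bound = 5 * |z0| = 5 * 0.287924 = 1.4396

1.4396


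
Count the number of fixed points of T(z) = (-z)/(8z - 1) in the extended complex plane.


Step 1: Fixed points satisfy T(z) = z
Step 2: 8z^2 = 0
Step 3: Discriminant = 0^2 - 4*8*0 = 0
Step 4: Number of fixed points = 1

1


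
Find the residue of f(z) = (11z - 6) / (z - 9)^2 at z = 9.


Step 1: Pole of order 2 at z = 9
Step 2: Res = lim d/dz [(z - 9)^2 * f(z)] as z -> 9
Step 3: (z - 9)^2 * f(z) = 11z - 6
Step 4: d/dz[11z - 6] = 11

11


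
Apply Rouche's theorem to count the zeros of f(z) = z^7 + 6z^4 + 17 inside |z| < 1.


Step 1: On |z| = 1 the three terms have sizes |z^7| = 1^7 = 1, |6z^4| = 6*1^4 = 6, |17| = 17
Step 2: The dominant term is g(z) = 17; let h(z) = z^7 + 6z^4 so f = g + h
Step 3: On |z| = 1: |g| = 17 and |h| <= 1 + 6 = 7
Step 4: Since 17 > 7, |h| < |g| on |z| = 1, so by Rouche f has the same number of zeros as g inside |z| < 1
Step 5: g(z) = 17 is a nonzero constant with no zeros inside |z| < 1. Answer = 0

0


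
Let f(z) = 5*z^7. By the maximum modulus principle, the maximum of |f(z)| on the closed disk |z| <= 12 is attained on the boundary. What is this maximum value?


Step 1: On |z| = 12, |f(z)| = 5 * |z|^7 = 5 * 12^7
Step 2: By maximum modulus principle, maximum is on boundary.
Step 3: Maximum = 5 * 35831808 = 179159040

179159040
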